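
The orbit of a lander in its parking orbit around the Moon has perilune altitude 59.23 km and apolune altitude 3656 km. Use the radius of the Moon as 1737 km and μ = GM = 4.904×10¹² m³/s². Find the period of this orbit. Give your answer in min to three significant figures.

T ≈ 322 min

r_p = 1737 + 59.23 = 1796.2 km = 1.7962×10⁶ m.
r_a = 1737 + 3656 = 5393.0 km = 5.3930×10⁶ m.
Semi-major axis a = (r_p + r_a)/2 = (1796.2 + 5393.0)/2 = 3594.6 km = 3.595×10⁶ m.
By Kepler's third law T = 2π√(a³/μ) = 2π × 3.078×10³ = 1.934×10⁴ s.
= 322.3 min.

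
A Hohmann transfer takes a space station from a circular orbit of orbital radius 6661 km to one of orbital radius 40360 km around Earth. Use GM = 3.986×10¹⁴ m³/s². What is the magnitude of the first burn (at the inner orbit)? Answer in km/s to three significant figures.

Δv ≈ 2.40 km/s

r₁ = 6661 km = 6.661×10⁶ m.
r₂ = 40360 km = 4.036×10⁷ m.
Transfer ellipse a_t = (r₁ + r₂)/2 = 2.351×10⁷ m.
At r₁: circular v_c1 = √(μ/r₁) = 7736 m/s; transfer-perigee v_p = √[μ(2/r₁ − 1/a_t)] = 10140 m/s.
Δv₁ = v_p − v_c1 = 2400 m/s.
= 2.400 km/s.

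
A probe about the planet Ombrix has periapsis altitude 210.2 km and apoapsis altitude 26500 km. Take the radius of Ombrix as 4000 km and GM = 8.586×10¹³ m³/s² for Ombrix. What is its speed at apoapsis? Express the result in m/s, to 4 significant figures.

v ≈ 826.4 m/s

r_p = 4000 + 210.2 = 4210.2 km = 4.2102×10⁶ m.
r_a = 4000 + 26500 = 30500 km = 3.0500×10⁷ m.
Semi-major axis a = (r_p + r_a)/2 = 17355 km = 1.736×10⁷ m.
Vis-viva: v² = μ(2/r − 1/a) = 8.586×10¹³ × (6.557×10⁻⁸ − 5.762×10⁻⁸) = 6.829×10⁵ m²/s².
v = 826.4 m/s.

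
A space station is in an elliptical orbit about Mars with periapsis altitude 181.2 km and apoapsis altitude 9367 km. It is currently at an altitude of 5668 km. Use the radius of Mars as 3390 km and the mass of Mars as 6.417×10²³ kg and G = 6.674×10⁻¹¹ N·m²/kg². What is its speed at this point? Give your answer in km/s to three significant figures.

μ = GM = 6.674×10⁻¹¹ × 6.417×10²³ = 4.283×10¹³ m³/s².
r_p = 3390 + 181.2 = 3571.2 km = 3.5712×10⁶ m.
r_a = 3390 + 9367 = 12757 km = 1.2757×10⁷ m.
r = 3390 + 5668 = 9058.0 km = 9.058×10⁶ m.
Semi-major axis a = (r_p + r_a)/2 = 8164.1 km = 8.164×10⁶ m.
Vis-viva: v² = μ(2/r − 1/a) = 4.283×10¹³ × (2.208×10⁻⁷ − 1.225×10⁻⁷) = 4.210×10⁶ m²/s².
v = 2052 m/s = 2.052 km/s.

v ≈ 2.05 km/s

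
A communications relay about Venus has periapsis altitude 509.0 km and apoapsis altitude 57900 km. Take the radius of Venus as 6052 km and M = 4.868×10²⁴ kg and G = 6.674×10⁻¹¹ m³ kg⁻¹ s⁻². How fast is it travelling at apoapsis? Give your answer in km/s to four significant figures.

μ = GM = 6.674×10⁻¹¹ × 4.868×10²⁴ = 3.249×10¹⁴ m³/s².
r_p = 6052 + 509.0 = 6561.0 km = 6.5610×10⁶ m.
r_a = 6052 + 57900 = 63952 km = 6.3952×10⁷ m.
Semi-major axis a = (r_p + r_a)/2 = 35256 km = 3.526×10⁷ m.
Vis-viva: v² = μ(2/r − 1/a) = 3.249×10¹⁴ × (3.127×10⁻⁸ − 2.836×10⁻⁸) = 9.454×10⁵ m²/s².
v = 972.3 m/s = 0.9723 km/s.

v ≈ 0.9723 km/s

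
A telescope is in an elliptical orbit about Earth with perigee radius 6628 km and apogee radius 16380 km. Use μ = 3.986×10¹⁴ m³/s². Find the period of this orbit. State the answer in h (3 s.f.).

Semi-major axis a = (r_p + r_a)/2 = (6628.0 + 16380)/2 = 11504 km = 1.150×10⁷ m.
By Kepler's third law T = 2π√(a³/μ) = 2π × 1.954×10³ = 1.228×10⁴ s.
= 3.411 h.

T ≈ 3.41 h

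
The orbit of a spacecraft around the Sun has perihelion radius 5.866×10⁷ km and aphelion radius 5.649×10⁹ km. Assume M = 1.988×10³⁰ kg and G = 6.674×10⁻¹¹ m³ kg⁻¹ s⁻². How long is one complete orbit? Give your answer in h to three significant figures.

T ≈ 730000 h

μ = GM = 6.674×10⁻¹¹ × 1.988×10³⁰ = 1.327×10²⁰ m³/s².
Semi-major axis a = (r_p + r_a)/2 = (5.8660×10⁷ + 5.6490×10⁹)/2 = 2.8538×10⁹ km = 2.854×10¹² m.
By Kepler's third law T = 2π√(a³/μ) = 2π × 4.185×10⁸ = 2.630×10⁹ s.
= 7.305×10⁵ h.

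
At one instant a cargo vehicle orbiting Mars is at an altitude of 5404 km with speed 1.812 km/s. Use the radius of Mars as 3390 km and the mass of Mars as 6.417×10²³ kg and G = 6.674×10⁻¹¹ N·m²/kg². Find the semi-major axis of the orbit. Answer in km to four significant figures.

μ = GM = 6.674×10⁻¹¹ × 6.417×10²³ = 4.283×10¹³ m³/s².
r = 3390 + 5404 = 8794.0 km = 8.794×10⁶ m.
Vis-viva rearranged: 1/a = 2/r − v²/μ = 2.274×10⁻⁷ − 7.667×10⁻⁸ = 1.508×10⁻⁷ m⁻¹.
a = 6.633×10⁶ m = 6632.9 km.

a ≈ 6633 km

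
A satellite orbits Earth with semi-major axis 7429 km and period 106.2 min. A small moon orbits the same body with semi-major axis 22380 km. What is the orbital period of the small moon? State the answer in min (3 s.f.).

T₂ ≈ 555 min

Kepler's third law: T² ∝ a³, so T₂ = T₁ (a₂/a₁)^(3/2).
a₂/a₁ = 3.013, (a₂/a₁)^(3/2) = 5.229.
T₂ = 106.2 × 5.229 = 555.3 min.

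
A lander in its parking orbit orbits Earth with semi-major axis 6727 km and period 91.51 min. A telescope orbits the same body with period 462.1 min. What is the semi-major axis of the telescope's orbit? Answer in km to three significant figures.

a₂ ≈ 19800 km

Kepler's third law: a³ ∝ T², so a₂ = a₁ (T₂/T₁)^(2/3).
T₂/T₁ = 5.050, (T₂/T₁)^(2/3) = 2.943.
a₂ = 6727 × 2.943 = 19800 km.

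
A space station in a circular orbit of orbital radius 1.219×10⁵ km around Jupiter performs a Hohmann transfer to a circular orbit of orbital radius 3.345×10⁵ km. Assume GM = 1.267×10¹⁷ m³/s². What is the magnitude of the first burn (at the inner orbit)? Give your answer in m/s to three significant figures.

r₁ = 1.219×10⁵ km = 1.219×10⁸ m.
r₂ = 3.345×10⁵ km = 3.345×10⁸ m.
Transfer ellipse a_t = (r₁ + r₂)/2 = 2.282×10⁸ m.
At r₁: circular v_c1 = √(μ/r₁) = 32240 m/s; transfer-perijove v_p = √[μ(2/r₁ − 1/a_t)] = 39030 m/s.
Δv₁ = v_p − v_c1 = 6793 m/s.

Δv ≈ 6790 m/s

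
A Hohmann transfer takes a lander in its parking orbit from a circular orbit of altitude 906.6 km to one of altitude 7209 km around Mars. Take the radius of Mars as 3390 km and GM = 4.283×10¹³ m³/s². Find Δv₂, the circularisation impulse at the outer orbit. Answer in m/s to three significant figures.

r₁ = 3390 + 906.6 = 4296.6 km = 4.2966×10⁶ m.
r₂ = 3390 + 7209 = 10599 km = 1.0599×10⁷ m.
Transfer ellipse a_t = (r₁ + r₂)/2 = 7.448×10⁶ m.
At r₁: circular v_c1 = √(μ/r₁) = 3157 m/s; transfer-periapsis v_p = √[μ(2/r₁ − 1/a_t)] = 3766 m/s.
At r₂: circular v_c2 = √(μ/r₂) = 2010 m/s; transfer-apoapsis v_a = √[μ(2/r₂ − 1/a_t)] = 1527 m/s.
Δv₂ = v_c2 − v_a = 483.4 m/s.

Δv ≈ 483 m/s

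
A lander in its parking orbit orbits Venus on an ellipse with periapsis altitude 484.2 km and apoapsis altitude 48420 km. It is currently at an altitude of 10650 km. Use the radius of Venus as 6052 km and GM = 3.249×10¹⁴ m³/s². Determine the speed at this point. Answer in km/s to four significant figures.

r_p = 6052 + 484.2 = 6536.2 km = 6.5362×10⁶ m.
r_a = 6052 + 48420 = 54472 km = 5.4472×10⁷ m.
r = 6052 + 10650 = 16702 km = 1.670×10⁷ m.
Semi-major axis a = (r_p + r_a)/2 = 30504 km = 3.050×10⁷ m.
Vis-viva: v² = μ(2/r − 1/a) = 3.249×10¹⁴ × (1.197×10⁻⁷ − 3.278×10⁻⁸) = 2.825×10⁷ m²/s².
v = 5315 m/s = 5.315 km/s.

v ≈ 5.315 km/s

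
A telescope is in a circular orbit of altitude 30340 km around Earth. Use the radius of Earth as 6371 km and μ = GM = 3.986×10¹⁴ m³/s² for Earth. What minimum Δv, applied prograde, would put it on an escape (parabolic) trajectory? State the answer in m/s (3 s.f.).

Δv ≈ 1360 m/s

r = 6371 + 30340 = 36711 km = 3.6711×10⁷ m.
Circular speed v_c = √(μ/r) = 3295 m/s.
Escape speed v_esc = √(2μ/r) = √2 × v_c = 4660 m/s.
Δv = v_esc − v_c = 1365 m/s.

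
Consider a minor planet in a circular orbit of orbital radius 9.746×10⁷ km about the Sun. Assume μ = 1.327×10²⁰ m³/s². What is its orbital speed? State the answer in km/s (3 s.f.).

r = 9.746×10⁷ km = 9.746×10¹⁰ m.
For a circular orbit v = √(μ/r) = √(1.327×10²⁰ / 9.746×10¹⁰) = √(1.362×10⁹) = 36900 m/s.
That is 36.90 km/s.

v ≈ 36.9 km/s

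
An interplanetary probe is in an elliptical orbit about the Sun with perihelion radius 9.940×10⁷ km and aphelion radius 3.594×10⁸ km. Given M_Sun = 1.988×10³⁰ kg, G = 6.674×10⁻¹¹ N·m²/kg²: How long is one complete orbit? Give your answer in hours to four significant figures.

T ≈ 16650 hours

μ = GM = 6.674×10⁻¹¹ × 1.988×10³⁰ = 1.327×10²⁰ m³/s².
Semi-major axis a = (r_p + r_a)/2 = (9.9400×10⁷ + 3.5940×10⁸)/2 = 2.2940×10⁸ km = 2.294×10¹¹ m.
By Kepler's third law T = 2π√(a³/μ) = 2π × 9.539×10⁶ = 5.993×10⁷ s.
= 16650 hours.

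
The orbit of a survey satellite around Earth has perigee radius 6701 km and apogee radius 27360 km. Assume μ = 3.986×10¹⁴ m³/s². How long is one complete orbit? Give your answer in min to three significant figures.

Semi-major axis a = (r_p + r_a)/2 = (6701.0 + 27360)/2 = 17030 km = 1.703×10⁷ m.
By Kepler's third law T = 2π√(a³/μ) = 2π × 3.520×10³ = 2.212×10⁴ s.
= 368.6 min.

T ≈ 369 min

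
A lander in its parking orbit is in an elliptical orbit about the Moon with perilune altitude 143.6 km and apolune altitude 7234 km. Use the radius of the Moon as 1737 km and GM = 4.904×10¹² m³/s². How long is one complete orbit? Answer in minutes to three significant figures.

T ≈ 598 minutes

r_p = 1737 + 143.6 = 1880.6 km = 1.8806×10⁶ m.
r_a = 1737 + 7234 = 8971.0 km = 8.9710×10⁶ m.
Semi-major axis a = (r_p + r_a)/2 = (1880.6 + 8971.0)/2 = 5425.8 km = 5.426×10⁶ m.
By Kepler's third law T = 2π√(a³/μ) = 2π × 5.707×10³ = 3.586×10⁴ s.
= 597.7 minutes.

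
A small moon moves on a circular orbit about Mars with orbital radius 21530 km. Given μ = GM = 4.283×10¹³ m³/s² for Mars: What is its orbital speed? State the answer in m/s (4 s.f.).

r = 21530 km = 2.153×10⁷ m.
For a circular orbit v = √(μ/r) = √(4.283×10¹³ / 2.153×10⁷) = √(1.989×10⁶) = 1410 m/s.

v ≈ 1410 m/s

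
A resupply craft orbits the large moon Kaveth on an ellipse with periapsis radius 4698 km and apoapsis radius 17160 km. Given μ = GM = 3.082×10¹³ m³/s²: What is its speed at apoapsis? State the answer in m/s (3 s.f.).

Semi-major axis a = (r_p + r_a)/2 = 10929 km = 1.093×10⁷ m.
Vis-viva: v² = μ(2/r − 1/a) = 3.082×10¹³ × (1.166×10⁻⁷ − 9.150×10⁻⁸) = 7.721×10⁵ m²/s².
v = 878.7 m/s.

v ≈ 879 m/s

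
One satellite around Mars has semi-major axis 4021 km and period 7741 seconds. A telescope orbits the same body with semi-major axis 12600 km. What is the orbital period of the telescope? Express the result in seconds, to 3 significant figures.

Kepler's third law: T² ∝ a³, so T₂ = T₁ (a₂/a₁)^(3/2).
a₂/a₁ = 3.134, (a₂/a₁)^(3/2) = 5.547.
T₂ = 7741 × 5.547 = 42940 seconds.

T₂ ≈ 42900 seconds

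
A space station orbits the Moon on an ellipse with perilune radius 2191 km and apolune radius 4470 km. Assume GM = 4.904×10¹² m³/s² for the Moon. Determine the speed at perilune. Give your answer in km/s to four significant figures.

Semi-major axis a = (r_p + r_a)/2 = 3330.5 km = 3.330×10⁶ m.
Vis-viva: v² = μ(2/r − 1/a) = 4.904×10¹² × (9.128×10⁻⁷ − 3.003×10⁻⁷) = 3.004×10⁶ m²/s².
v = 1733 m/s = 1.733 km/s.

v ≈ 1.733 km/s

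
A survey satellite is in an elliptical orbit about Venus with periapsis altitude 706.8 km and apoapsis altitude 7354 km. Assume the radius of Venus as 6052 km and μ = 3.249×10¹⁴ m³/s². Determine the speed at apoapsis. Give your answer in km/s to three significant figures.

v ≈ 4.03 km/s

r_p = 6052 + 706.8 = 6758.8 km = 6.7588×10⁶ m.
r_a = 6052 + 7354 = 13406 km = 1.3406×10⁷ m.
Semi-major axis a = (r_p + r_a)/2 = 10082 km = 1.008×10⁷ m.
Vis-viva: v² = μ(2/r − 1/a) = 3.249×10¹⁴ × (1.492×10⁻⁷ − 9.918×10⁻⁸) = 1.625×10⁷ m²/s².
v = 4031 m/s = 4.031 km/s.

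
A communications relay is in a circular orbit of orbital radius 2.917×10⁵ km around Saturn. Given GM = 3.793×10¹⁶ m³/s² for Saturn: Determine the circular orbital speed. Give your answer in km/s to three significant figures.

r = 2.917×10⁵ km = 2.917×10⁸ m.
For a circular orbit v = √(μ/r) = √(3.793×10¹⁶ / 2.917×10⁸) = √(1.300×10⁸) = 11400 m/s.
That is 11.40 km/s.

v ≈ 11.4 km/s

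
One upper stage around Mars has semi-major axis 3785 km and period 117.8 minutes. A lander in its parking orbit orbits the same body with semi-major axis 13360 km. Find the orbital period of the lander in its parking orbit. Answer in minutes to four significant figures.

Kepler's third law: T² ∝ a³, so T₂ = T₁ (a₂/a₁)^(3/2).
a₂/a₁ = 3.530, (a₂/a₁)^(3/2) = 6.631.
T₂ = 117.8 × 6.631 = 781.2 minutes.

T₂ ≈ 781.2 minutes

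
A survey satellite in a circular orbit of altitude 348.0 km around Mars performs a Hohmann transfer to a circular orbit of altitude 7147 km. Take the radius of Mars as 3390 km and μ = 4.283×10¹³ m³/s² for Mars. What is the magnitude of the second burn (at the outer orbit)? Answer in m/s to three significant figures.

r₁ = 3390 + 348.0 = 3738.0 km = 3.7380×10⁶ m.
r₂ = 3390 + 7147 = 10537 km = 1.0537×10⁷ m.
Transfer ellipse a_t = (r₁ + r₂)/2 = 7.138×10⁶ m.
At r₁: circular v_c1 = √(μ/r₁) = 3385 m/s; transfer-periapsis v_p = √[μ(2/r₁ − 1/a_t)] = 4113 m/s.
At r₂: circular v_c2 = √(μ/r₂) = 2016 m/s; transfer-apoapsis v_a = √[μ(2/r₂ − 1/a_t)] = 1459 m/s.
Δv₂ = v_c2 − v_a = 557.1 m/s.

Δv ≈ 557 m/s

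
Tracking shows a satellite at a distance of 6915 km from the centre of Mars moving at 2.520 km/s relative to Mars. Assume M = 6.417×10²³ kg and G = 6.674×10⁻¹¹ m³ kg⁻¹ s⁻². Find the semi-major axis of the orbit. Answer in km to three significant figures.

a ≈ 7090 km

μ = GM = 6.674×10⁻¹¹ × 6.417×10²³ = 4.283×10¹³ m³/s².
r = 6.915×10⁶ m.
Specific orbital energy ε = v²/2 − μ/r = (2520)²/2 − 4.283×10¹³/6.915×10⁶ = -3.018×10⁶ J/kg.
Since ε = −μ/(2a), a = −μ/(2ε) = 7.095×10⁶ m = 7094.9 km.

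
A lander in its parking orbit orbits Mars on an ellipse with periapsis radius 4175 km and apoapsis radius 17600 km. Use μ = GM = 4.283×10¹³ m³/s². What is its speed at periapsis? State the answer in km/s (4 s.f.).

Semi-major axis a = (r_p + r_a)/2 = 10888 km = 1.089×10⁷ m.
Vis-viva: v² = μ(2/r − 1/a) = 4.283×10¹³ × (4.790×10⁻⁷ − 9.185×10⁻⁸) = 1.658×10⁷ m²/s².
v = 4072 m/s = 4.072 km/s.

v ≈ 4.072 km/s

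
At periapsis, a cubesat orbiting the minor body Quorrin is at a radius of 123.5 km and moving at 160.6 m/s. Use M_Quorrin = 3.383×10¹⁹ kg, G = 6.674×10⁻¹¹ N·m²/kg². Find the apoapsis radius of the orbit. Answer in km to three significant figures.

apoapsis radius ≈ 296 km

μ = GM = 6.674×10⁻¹¹ × 3.383×10¹⁹ = 2.258×10⁹ m³/s².
r_p = 1.235×10⁵ m.
Specific energy ε = v²/2 − μ/r = -5.386×10³ J/kg, so a = −μ/(2ε) = 2.096×10⁵ m.
The apsides satisfy r_p + r_a = 2a, so the apoapsis radius is 2a − r_p = 2.957×10⁵ m = 295.72 km.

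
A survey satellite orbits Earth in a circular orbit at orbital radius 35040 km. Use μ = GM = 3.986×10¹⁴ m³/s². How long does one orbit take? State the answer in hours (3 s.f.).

r = 35040 km = 3.504×10⁷ m.
Kepler's third law: T = 2π√(r³/μ) = 2π√((3.504×10⁷)³ / 3.986×10¹⁴).
r³/μ = 1.079×10⁸ s², so T = 2π × 1.039×10⁴ = 6.528×10⁴ s.
Converting: 6.528×10⁴ s ÷ 3600 = 18.13 hours.

T ≈ 18.1 hours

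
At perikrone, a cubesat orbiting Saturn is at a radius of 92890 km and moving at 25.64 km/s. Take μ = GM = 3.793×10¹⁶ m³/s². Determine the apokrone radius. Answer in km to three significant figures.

apokrone radius ≈ 3.83×10⁵ km

r_p = 9.289×10⁷ m.
Specific energy ε = v²/2 − μ/r = -7.963×10⁷ J/kg, so a = −μ/(2ε) = 2.382×10⁸ m.
The apsides satisfy r_p + r_a = 2a, so the apokrone radius is 2a − r_p = 3.835×10⁸ m = 3.8345×10⁵ km.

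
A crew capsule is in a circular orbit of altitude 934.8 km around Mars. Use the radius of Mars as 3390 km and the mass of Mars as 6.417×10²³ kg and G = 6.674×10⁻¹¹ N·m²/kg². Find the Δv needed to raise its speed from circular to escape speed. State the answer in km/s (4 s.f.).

μ = GM = 6.674×10⁻¹¹ × 6.417×10²³ = 4.283×10¹³ m³/s².
r = 3390 + 934.8 = 4324.8 km = 4.3248×10⁶ m.
Circular speed v_c = √(μ/r) = 3147 m/s.
Escape speed v_esc = √(2μ/r) = √2 × v_c = 4450 m/s.
Δv = v_esc − v_c = 1303 m/s = 1.303 km/s.

Δv ≈ 1.303 km/s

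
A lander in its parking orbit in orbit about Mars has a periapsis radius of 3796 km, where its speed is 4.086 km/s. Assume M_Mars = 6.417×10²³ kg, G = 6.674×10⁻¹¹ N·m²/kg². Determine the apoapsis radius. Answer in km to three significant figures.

μ = GM = 6.674×10⁻¹¹ × 6.417×10²³ = 4.283×10¹³ m³/s².
r_p = 3.796×10⁶ m.
Specific energy ε = v²/2 − μ/r = -2.934×10⁶ J/kg, so a = −μ/(2ε) = 7.297×10⁶ m.
The apsides satisfy r_p + r_a = 2a, so the apoapsis radius is 2a − r_p = 1.080×10⁷ m = 10799 km.

apoapsis radius ≈ 10800 km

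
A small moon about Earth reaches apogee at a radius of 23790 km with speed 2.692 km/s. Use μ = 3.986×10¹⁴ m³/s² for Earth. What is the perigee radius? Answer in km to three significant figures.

r_a = 2.379×10⁷ m.
Specific energy ε = v²/2 − μ/r = -1.313×10⁷ J/kg, so a = −μ/(2ε) = 1.518×10⁷ m.
The apsides satisfy r_p + r_a = 2a, so the perigee radius is 2a − r_a = 6.564×10⁶ m = 6564.5 km.

perigee radius ≈ 6560 km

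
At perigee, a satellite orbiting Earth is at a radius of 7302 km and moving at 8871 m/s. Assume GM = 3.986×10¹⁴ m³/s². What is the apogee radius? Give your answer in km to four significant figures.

apogee radius ≈ 18850 km

r_p = 7.302×10⁶ m.
Specific energy ε = v²/2 − μ/r = -1.524×10⁷ J/kg, so a = −μ/(2ε) = 1.308×10⁷ m.
The apsides satisfy r_p + r_a = 2a, so the apogee radius is 2a − r_p = 1.885×10⁷ m = 18852 km.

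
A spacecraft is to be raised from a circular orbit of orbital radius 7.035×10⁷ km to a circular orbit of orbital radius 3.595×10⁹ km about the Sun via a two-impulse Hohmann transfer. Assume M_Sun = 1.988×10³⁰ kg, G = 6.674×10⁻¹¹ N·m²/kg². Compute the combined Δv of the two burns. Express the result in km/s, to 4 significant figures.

μ = GM = 6.674×10⁻¹¹ × 1.988×10³⁰ = 1.327×10²⁰ m³/s².
r₁ = 7.035×10⁷ km = 7.035×10¹⁰ m.
r₂ = 3.595×10⁹ km = 3.595×10¹² m.
Transfer ellipse a_t = (r₁ + r₂)/2 = 1.833×10¹² m.
At r₁: circular v_c1 = √(μ/r₁) = 43430 m/s; transfer-perihelion v_p = √[μ(2/r₁ − 1/a_t)] = 60820 m/s.
Δv₁ = v_p − v_c1 = 17400 m/s.
At r₂: circular v_c2 = √(μ/r₂) = 6075 m/s; transfer-aphelion v_a = √[μ(2/r₂ − 1/a_t)] = 1190 m/s.
Δv₂ = v_c2 − v_a = 4885 m/s.
Total Δv = Δv₁ + Δv₂ = 22280 m/s = 22.28 km/s.

Δv_total ≈ 22.28 km/s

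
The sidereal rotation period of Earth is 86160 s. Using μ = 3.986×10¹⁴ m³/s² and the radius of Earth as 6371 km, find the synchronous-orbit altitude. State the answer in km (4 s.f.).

A synchronous orbit has period T, so by Kepler's third law a = (μT²/4π²)^(1/3).
μT²/4π² = 3.986×10¹⁴ × (8.616×10⁴)² / 39.48 = 7.495×10²² m³.
a = 4.216×10⁷ m = 42163 km.
Altitude h = a − R = 42163 − 6371 = 35792 km.

h_sync ≈ 35790 km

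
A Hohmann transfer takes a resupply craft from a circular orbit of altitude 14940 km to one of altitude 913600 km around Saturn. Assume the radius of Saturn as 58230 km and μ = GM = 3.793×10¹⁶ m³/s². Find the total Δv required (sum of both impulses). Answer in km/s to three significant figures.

r₁ = 58230 + 14940 = 73170 km = 7.3170×10⁷ m.
r₂ = 58230 + 913600 = 971830 km = 9.7183×10⁸ m.
Transfer ellipse a_t = (r₁ + r₂)/2 = 5.225×10⁸ m.
At r₁: circular v_c1 = √(μ/r₁) = 22770 m/s; transfer-perikrone v_p = √[μ(2/r₁ − 1/a_t)] = 31050 m/s.
Δv₁ = v_p − v_c1 = 8283 m/s.
At r₂: circular v_c2 = √(μ/r₂) = 6247 m/s; transfer-apokrone v_a = √[μ(2/r₂ − 1/a_t)] = 2338 m/s.
Δv₂ = v_c2 − v_a = 3909 m/s.
Total Δv = Δv₁ + Δv₂ = 12190 m/s = 12.19 km/s.

Δv_total ≈ 12.2 km/s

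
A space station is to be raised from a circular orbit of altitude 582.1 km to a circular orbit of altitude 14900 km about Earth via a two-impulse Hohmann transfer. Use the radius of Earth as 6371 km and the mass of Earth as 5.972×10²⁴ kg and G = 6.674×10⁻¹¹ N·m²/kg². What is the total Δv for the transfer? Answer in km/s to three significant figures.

μ = GM = 6.674×10⁻¹¹ × 5.972×10²⁴ = 3.986×10¹⁴ m³/s².
r₁ = 6371 + 582.1 = 6953.1 km = 6.9531×10⁶ m.
r₂ = 6371 + 14900 = 21271 km = 2.1271×10⁷ m.
Transfer ellipse a_t = (r₁ + r₂)/2 = 1.411×10⁷ m.
At r₁: circular v_c1 = √(μ/r₁) = 7571 m/s; transfer-perigee v_p = √[μ(2/r₁ − 1/a_t)] = 9295 m/s.
Δv₁ = v_p − v_c1 = 1724 m/s.
At r₂: circular v_c2 = √(μ/r₂) = 4329 m/s; transfer-apogee v_a = √[μ(2/r₂ − 1/a_t)] = 3038 m/s.
Δv₂ = v_c2 − v_a = 1290 m/s.
Total Δv = Δv₁ + Δv₂ = 3014 m/s = 3.014 km/s.

Δv_total ≈ 3.01 km/s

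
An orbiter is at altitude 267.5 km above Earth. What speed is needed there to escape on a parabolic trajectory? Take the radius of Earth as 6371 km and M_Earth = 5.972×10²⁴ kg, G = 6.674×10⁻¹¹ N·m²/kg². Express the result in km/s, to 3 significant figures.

v_esc ≈ 11.0 km/s

μ = GM = 6.674×10⁻¹¹ × 5.972×10²⁴ = 3.986×10¹⁴ m³/s².
r = 6371 + 267.5 = 6638.5 km = 6.6385×10⁶ m.
Escape speed v_esc = √(2μ/r) = √(2 × 3.986×10¹⁴ / 6.638×10⁶) = √(1.201×10⁸) = 10960 m/s.
= 10.96 km/s.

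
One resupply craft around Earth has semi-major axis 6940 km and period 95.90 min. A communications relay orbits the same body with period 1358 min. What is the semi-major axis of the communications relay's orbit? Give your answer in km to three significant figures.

Kepler's third law: a³ ∝ T², so a₂ = a₁ (T₂/T₁)^(2/3).
T₂/T₁ = 14.16, (T₂/T₁)^(2/3) = 5.853.
a₂ = 6940 × 5.853 = 40620 km.

a₂ ≈ 40600 km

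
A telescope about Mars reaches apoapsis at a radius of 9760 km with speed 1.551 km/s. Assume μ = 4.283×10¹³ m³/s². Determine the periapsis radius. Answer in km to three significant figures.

periapsis radius ≈ 3690 km

r_a = 9.760×10⁶ m.
Specific energy ε = v²/2 − μ/r = -3.186×10⁶ J/kg, so a = −μ/(2ε) = 6.723×10⁶ m.
The apsides satisfy r_p + r_a = 2a, so the periapsis radius is 2a − r_a = 3.685×10⁶ m = 3685.2 km.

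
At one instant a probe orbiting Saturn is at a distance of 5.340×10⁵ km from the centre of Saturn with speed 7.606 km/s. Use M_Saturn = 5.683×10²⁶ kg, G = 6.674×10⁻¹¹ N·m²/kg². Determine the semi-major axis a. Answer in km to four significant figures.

a ≈ 4.504×10⁵ km

μ = GM = 6.674×10⁻¹¹ × 5.683×10²⁶ = 3.793×10¹⁶ m³/s².
r = 5.340×10⁸ m.
Vis-viva rearranged: 1/a = 2/r − v²/μ = 3.745×10⁻⁹ − 1.525×10⁻⁹ = 2.220×10⁻⁹ m⁻¹.
a = 4.504×10⁸ m = 4.5044×10⁵ km.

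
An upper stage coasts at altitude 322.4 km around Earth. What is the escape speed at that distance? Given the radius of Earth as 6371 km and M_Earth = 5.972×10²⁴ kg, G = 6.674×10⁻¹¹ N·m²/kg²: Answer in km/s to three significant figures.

μ = GM = 6.674×10⁻¹¹ × 5.972×10²⁴ = 3.986×10¹⁴ m³/s².
r = 6371 + 322.4 = 6693.4 km = 6.6934×10⁶ m.
Escape speed v_esc = √(2μ/r) = √(2 × 3.986×10¹⁴ / 6.693×10⁶) = √(1.191×10⁸) = 10910 m/s.
= 10.91 km/s.

v_esc ≈ 10.9 km/s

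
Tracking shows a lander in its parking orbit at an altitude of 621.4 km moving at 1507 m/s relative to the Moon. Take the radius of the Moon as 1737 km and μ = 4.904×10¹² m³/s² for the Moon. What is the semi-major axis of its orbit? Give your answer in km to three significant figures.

r = 1737 + 621.4 = 2358.4 km = 2.358×10⁶ m.
Specific orbital energy ε = v²/2 − μ/r = (1507)²/2 − 4.904×10¹²/2.358×10⁶ = -9.439×10⁵ J/kg.
Since ε = −μ/(2a), a = −μ/(2ε) = 2.598×10⁶ m = 2597.9 km.

a ≈ 2600 km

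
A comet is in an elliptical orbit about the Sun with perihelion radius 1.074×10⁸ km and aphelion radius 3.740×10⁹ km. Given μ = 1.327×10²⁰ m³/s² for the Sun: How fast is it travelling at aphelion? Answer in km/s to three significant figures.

Semi-major axis a = (r_p + r_a)/2 = 1.9237×10⁹ km = 1.924×10¹² m.
Vis-viva: v² = μ(2/r − 1/a) = 1.327×10²⁰ × (5.348×10⁻¹³ − 5.198×10⁻¹³) = 1.981×10⁶ m²/s².
v = 1407 m/s = 1.407 km/s.

v ≈ 1.41 km/s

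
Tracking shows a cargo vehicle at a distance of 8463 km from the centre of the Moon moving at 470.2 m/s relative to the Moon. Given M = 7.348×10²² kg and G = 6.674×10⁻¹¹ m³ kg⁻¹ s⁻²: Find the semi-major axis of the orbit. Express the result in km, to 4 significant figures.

μ = GM = 6.674×10⁻¹¹ × 7.348×10²² = 4.904×10¹² m³/s².
r = 8.463×10⁶ m.
Specific orbital energy ε = v²/2 − μ/r = (470.2)²/2 − 4.904×10¹²/8.463×10⁶ = -4.689×10⁵ J/kg.
Since ε = −μ/(2a), a = −μ/(2ε) = 5.229×10⁶ m = 5229.0 km.

a ≈ 5229 km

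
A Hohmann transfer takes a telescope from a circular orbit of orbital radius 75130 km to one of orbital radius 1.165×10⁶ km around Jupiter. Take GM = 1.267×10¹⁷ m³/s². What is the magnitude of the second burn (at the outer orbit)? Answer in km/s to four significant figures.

Δv ≈ 6.799 km/s

r₁ = 75130 km = 7.513×10⁷ m.
r₂ = 1.165×10⁶ km = 1.165×10⁹ m.
Transfer ellipse a_t = (r₁ + r₂)/2 = 6.201×10⁸ m.
At r₁: circular v_c1 = √(μ/r₁) = 41070 m/s; transfer-perijove v_p = √[μ(2/r₁ − 1/a_t)] = 56290 m/s.
At r₂: circular v_c2 = √(μ/r₂) = 10430 m/s; transfer-apojove v_a = √[μ(2/r₂ − 1/a_t)] = 3630 m/s.
Δv₂ = v_c2 − v_a = 6799 m/s.
= 6.799 km/s.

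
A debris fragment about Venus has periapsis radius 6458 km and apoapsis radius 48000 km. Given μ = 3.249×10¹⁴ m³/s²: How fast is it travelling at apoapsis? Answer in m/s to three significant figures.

v ≈ 1270 m/s

Semi-major axis a = (r_p + r_a)/2 = 27229 km = 2.723×10⁷ m.
Vis-viva: v² = μ(2/r − 1/a) = 3.249×10¹⁴ × (4.167×10⁻⁸ − 3.673×10⁻⁸) = 1.605×10⁶ m²/s².
v = 1267 m/s.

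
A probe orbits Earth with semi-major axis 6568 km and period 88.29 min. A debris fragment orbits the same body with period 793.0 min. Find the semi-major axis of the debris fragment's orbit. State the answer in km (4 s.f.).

a₂ ≈ 28380 km

Kepler's third law: a³ ∝ T², so a₂ = a₁ (T₂/T₁)^(2/3).
T₂/T₁ = 8.982, (T₂/T₁)^(2/3) = 4.321.
a₂ = 6568 × 4.321 = 28380 km.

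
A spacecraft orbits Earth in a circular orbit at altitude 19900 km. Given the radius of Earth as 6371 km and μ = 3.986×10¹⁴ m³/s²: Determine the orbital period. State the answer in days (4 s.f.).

T ≈ 0.4905 days

r = 6371 + 19900 = 26271 km = 2.6271×10⁷ m.
Kepler's third law: T = 2π√(r³/μ) = 2π√((2.627×10⁷)³ / 3.986×10¹⁴).
r³/μ = 4.549×10⁷ s², so T = 2π × 6.744×10³ = 4.238×10⁴ s.
Converting: 4.238×10⁴ s ÷ 86400 = 0.4905 days.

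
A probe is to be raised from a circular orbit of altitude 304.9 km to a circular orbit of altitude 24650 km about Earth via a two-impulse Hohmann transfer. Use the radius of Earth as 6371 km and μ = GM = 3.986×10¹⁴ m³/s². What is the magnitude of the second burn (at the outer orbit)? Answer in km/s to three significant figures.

Δv ≈ 1.45 km/s

r₁ = 6371 + 304.9 = 6675.9 km = 6.6759×10⁶ m.
r₂ = 6371 + 24650 = 31021 km = 3.1021×10⁷ m.
Transfer ellipse a_t = (r₁ + r₂)/2 = 1.885×10⁷ m.
At r₁: circular v_c1 = √(μ/r₁) = 7727 m/s; transfer-perigee v_p = √[μ(2/r₁ − 1/a_t)] = 9913 m/s.
At r₂: circular v_c2 = √(μ/r₂) = 3585 m/s; transfer-apogee v_a = √[μ(2/r₂ − 1/a_t)] = 2133 m/s.
Δv₂ = v_c2 − v_a = 1451 m/s.
= 1.451 km/s.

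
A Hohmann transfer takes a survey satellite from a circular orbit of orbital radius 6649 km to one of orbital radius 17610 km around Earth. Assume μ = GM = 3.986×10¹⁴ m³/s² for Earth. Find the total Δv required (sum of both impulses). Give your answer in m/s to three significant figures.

r₁ = 6649 km = 6.649×10⁶ m.
r₂ = 17610 km = 1.761×10⁷ m.
Transfer ellipse a_t = (r₁ + r₂)/2 = 1.213×10⁷ m.
At r₁: circular v_c1 = √(μ/r₁) = 7743 m/s; transfer-perigee v_p = √[μ(2/r₁ − 1/a_t)] = 9329 m/s.
Δv₁ = v_p − v_c1 = 1587 m/s.
At r₂: circular v_c2 = √(μ/r₂) = 4758 m/s; transfer-apogee v_a = √[μ(2/r₂ − 1/a_t)] = 3522 m/s.
Δv₂ = v_c2 − v_a = 1235 m/s.
Total Δv = Δv₁ + Δv₂ = 2822 m/s.

Δv_total ≈ 2820 m/s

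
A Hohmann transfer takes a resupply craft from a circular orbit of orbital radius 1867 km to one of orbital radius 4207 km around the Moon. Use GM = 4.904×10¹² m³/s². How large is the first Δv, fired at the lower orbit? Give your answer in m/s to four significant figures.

r₁ = 1867 km = 1.867×10⁶ m.
r₂ = 4207 km = 4.207×10⁶ m.
Transfer ellipse a_t = (r₁ + r₂)/2 = 3.037×10⁶ m.
At r₁: circular v_c1 = √(μ/r₁) = 1621 m/s; transfer-perilune v_p = √[μ(2/r₁ − 1/a_t)] = 1908 m/s.
Δv₁ = v_p − v_c1 = 286.8 m/s.

Δv ≈ 286.8 m/s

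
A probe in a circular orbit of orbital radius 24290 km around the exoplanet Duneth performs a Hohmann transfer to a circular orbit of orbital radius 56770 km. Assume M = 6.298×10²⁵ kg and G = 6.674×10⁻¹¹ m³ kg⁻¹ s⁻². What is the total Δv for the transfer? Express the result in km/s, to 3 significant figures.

Δv_total ≈ 4.36 km/s

μ = GM = 6.674×10⁻¹¹ × 6.298×10²⁵ = 4.203×10¹⁵ m³/s².
r₁ = 24290 km = 2.429×10⁷ m.
r₂ = 56770 km = 5.677×10⁷ m.
Transfer ellipse a_t = (r₁ + r₂)/2 = 4.053×10⁷ m.
At r₁: circular v_c1 = √(μ/r₁) = 13150 m/s; transfer-periapsis v_p = √[μ(2/r₁ − 1/a_t)] = 15570 m/s.
Δv₁ = v_p − v_c1 = 2414 m/s.
At r₂: circular v_c2 = √(μ/r₂) = 8605 m/s; transfer-apoapsis v_a = √[μ(2/r₂ − 1/a_t)] = 6661 m/s.
Δv₂ = v_c2 − v_a = 1943 m/s.
Total Δv = Δv₁ + Δv₂ = 4357 m/s = 4.357 km/s.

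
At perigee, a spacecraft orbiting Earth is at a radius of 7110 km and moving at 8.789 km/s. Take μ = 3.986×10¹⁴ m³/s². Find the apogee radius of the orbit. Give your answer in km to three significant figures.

r_p = 7.110×10⁶ m.
Specific energy ε = v²/2 − μ/r = -1.744×10⁷ J/kg, so a = −μ/(2ε) = 1.143×10⁷ m.
The apsides satisfy r_p + r_a = 2a, so the apogee radius is 2a − r_p = 1.575×10⁷ m = 15747 km.

apogee radius ≈ 15700 km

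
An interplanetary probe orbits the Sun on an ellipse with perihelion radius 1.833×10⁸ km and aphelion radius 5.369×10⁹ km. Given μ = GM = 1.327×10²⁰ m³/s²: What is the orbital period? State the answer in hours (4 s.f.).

Semi-major axis a = (r_p + r_a)/2 = (1.8330×10⁸ + 5.3690×10⁹)/2 = 2.7762×10⁹ km = 2.776×10¹² m.
By Kepler's third law T = 2π√(a³/μ) = 2π × 4.015×10⁸ = 2.523×10⁹ s.
= 7.008×10⁵ hours.

T ≈ 700800 hours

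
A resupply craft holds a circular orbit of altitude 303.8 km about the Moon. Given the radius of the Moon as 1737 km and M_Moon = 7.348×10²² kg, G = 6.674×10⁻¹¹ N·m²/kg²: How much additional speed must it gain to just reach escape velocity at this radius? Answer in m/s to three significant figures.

μ = GM = 6.674×10⁻¹¹ × 7.348×10²² = 4.904×10¹² m³/s².
r = 1737 + 303.8 = 2040.8 km = 2.0408×10⁶ m.
Circular speed v_c = √(μ/r) = 1550 m/s.
Escape speed v_esc = √(2μ/r) = √2 × v_c = 2192 m/s.
Δv = v_esc − v_c = 642.1 m/s.

Δv ≈ 642 m/s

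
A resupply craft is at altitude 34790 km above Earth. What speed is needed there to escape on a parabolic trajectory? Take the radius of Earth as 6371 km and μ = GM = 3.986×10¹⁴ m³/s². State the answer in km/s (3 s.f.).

r = 6371 + 34790 = 41161 km = 4.1161×10⁷ m.
Escape speed v_esc = √(2μ/r) = √(2 × 3.986×10¹⁴ / 4.116×10⁷) = √(1.937×10⁷) = 4401 m/s.
= 4.401 km/s.

v_esc ≈ 4.40 km/s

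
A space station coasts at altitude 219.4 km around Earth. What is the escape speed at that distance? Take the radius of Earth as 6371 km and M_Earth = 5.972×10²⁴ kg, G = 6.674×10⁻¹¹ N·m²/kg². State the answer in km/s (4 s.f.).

v_esc ≈ 11.00 km/s

μ = GM = 6.674×10⁻¹¹ × 5.972×10²⁴ = 3.986×10¹⁴ m³/s².
r = 6371 + 219.4 = 6590.4 km = 6.5904×10⁶ m.
Escape speed v_esc = √(2μ/r) = √(2 × 3.986×10¹⁴ / 6.590×10⁶) = √(1.210×10⁸) = 11000 m/s.
= 11.00 km/s.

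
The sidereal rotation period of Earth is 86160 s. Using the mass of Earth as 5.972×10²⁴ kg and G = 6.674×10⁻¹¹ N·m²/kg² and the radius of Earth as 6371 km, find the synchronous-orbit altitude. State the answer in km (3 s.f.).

μ = GM = 6.674×10⁻¹¹ × 5.972×10²⁴ = 3.986×10¹⁴ m³/s².
A synchronous orbit has period T, so by Kepler's third law a = (μT²/4π²)^(1/3).
μT²/4π² = 3.986×10¹⁴ × (8.616×10⁴)² / 39.48 = 7.495×10²² m³.
a = 4.216×10⁷ m = 42162 km.
Altitude h = a − R = 42162 − 6371 = 35791 km.

h_sync ≈ 35800 km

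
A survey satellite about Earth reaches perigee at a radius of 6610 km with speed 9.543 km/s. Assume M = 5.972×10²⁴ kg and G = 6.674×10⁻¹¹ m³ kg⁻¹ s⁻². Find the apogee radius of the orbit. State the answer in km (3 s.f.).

μ = GM = 6.674×10⁻¹¹ × 5.972×10²⁴ = 3.986×10¹⁴ m³/s².
r_p = 6.610×10⁶ m.
Specific energy ε = v²/2 − μ/r = -1.476×10⁷ J/kg, so a = −μ/(2ε) = 1.350×10⁷ m.
The apsides satisfy r_p + r_a = 2a, so the apogee radius is 2a − r_p = 2.039×10⁷ m = 20387 km.

apogee radius ≈ 20400 km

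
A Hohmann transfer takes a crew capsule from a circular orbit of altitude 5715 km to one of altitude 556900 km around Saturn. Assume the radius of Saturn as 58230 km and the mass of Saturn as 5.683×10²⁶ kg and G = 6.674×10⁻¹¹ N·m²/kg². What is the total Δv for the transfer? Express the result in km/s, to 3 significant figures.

μ = GM = 6.674×10⁻¹¹ × 5.683×10²⁶ = 3.793×10¹⁶ m³/s².
r₁ = 58230 + 5715 = 63945 km = 6.3945×10⁷ m.
r₂ = 58230 + 556900 = 615130 km = 6.1513×10⁸ m.
Transfer ellipse a_t = (r₁ + r₂)/2 = 3.395×10⁸ m.
At r₁: circular v_c1 = √(μ/r₁) = 24350 m/s; transfer-perikrone v_p = √[μ(2/r₁ − 1/a_t)] = 32780 m/s.
Δv₁ = v_p − v_c1 = 8426 m/s.
At r₂: circular v_c2 = √(μ/r₂) = 7852 m/s; transfer-apokrone v_a = √[μ(2/r₂ − 1/a_t)] = 3408 m/s.
Δv₂ = v_c2 − v_a = 4445 m/s.
Total Δv = Δv₁ + Δv₂ = 12870 m/s = 12.87 km/s.

Δv_total ≈ 12.9 km/s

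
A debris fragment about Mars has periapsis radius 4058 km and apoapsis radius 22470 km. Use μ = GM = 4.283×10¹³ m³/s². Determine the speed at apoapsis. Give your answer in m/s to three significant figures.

v ≈ 764 m/s

Semi-major axis a = (r_p + r_a)/2 = 13264 km = 1.326×10⁷ m.
Vis-viva: v² = μ(2/r − 1/a) = 4.283×10¹³ × (8.901×10⁻⁸ − 7.539×10⁻⁸) = 5.832×10⁵ m²/s².
v = 763.6 m/s.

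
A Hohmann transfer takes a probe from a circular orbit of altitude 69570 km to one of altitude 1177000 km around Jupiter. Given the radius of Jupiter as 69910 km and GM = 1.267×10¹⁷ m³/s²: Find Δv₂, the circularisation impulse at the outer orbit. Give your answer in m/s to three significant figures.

r₁ = 69910 + 69570 = 139480 km = 1.3948×10⁸ m.
r₂ = 69910 + 1177000 = 1246900 km = 1.2469×10⁹ m.
Transfer ellipse a_t = (r₁ + r₂)/2 = 6.932×10⁸ m.
At r₁: circular v_c1 = √(μ/r₁) = 30140 m/s; transfer-perijove v_p = √[μ(2/r₁ − 1/a_t)] = 40420 m/s.
At r₂: circular v_c2 = √(μ/r₂) = 10080 m/s; transfer-apojove v_a = √[μ(2/r₂ − 1/a_t)] = 4522 m/s.
Δv₂ = v_c2 − v_a = 5559 m/s.

Δv ≈ 5560 m/s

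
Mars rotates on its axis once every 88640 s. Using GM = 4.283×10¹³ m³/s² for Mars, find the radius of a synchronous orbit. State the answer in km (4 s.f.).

A synchronous orbit has period T, so by Kepler's third law a = (μT²/4π²)^(1/3).
μT²/4π² = 4.283×10¹³ × (8.864×10⁴)² / 39.48 = 8.524×10²¹ m³.
a = 2.043×10⁷ m = 20428 km.

r_sync ≈ 20430 km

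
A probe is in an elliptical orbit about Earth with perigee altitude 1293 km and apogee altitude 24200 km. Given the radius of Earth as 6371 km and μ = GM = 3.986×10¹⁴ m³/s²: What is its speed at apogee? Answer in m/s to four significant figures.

v ≈ 2286 m/s

r_p = 6371 + 1293 = 7664.0 km = 7.6640×10⁶ m.
r_a = 6371 + 24200 = 30571 km = 3.0571×10⁷ m.
Semi-major axis a = (r_p + r_a)/2 = 19118 km = 1.912×10⁷ m.
Vis-viva: v² = μ(2/r − 1/a) = 3.986×10¹⁴ × (6.542×10⁻⁸ − 5.231×10⁻⁸) = 5.227×10⁶ m²/s².
v = 2286 m/s.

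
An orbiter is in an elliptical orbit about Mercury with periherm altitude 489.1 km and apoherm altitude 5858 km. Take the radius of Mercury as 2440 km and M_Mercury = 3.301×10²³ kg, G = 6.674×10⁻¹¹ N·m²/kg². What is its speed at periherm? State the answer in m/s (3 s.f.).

μ = GM = 6.674×10⁻¹¹ × 3.301×10²³ = 2.203×10¹³ m³/s².
r_p = 2440 + 489.1 = 2929.1 km = 2.9291×10⁶ m.
r_a = 2440 + 5858 = 8298.0 km = 8.2980×10⁶ m.
Semi-major axis a = (r_p + r_a)/2 = 5613.6 km = 5.614×10⁶ m.
Vis-viva: v² = μ(2/r − 1/a) = 2.203×10¹³ × (6.828×10⁻⁷ − 1.781×10⁻⁷) = 1.112×10⁷ m²/s².
v = 3334 m/s.

v ≈ 3330 m/s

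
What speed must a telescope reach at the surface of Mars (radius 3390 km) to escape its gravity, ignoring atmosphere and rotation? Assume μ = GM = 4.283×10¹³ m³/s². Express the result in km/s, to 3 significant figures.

v_esc ≈ 5.03 km/s

r = R = 3.390×10⁶ m.
Escape speed v_esc = √(2μ/r) = √(2 × 4.283×10¹³ / 3.390×10⁶) = √(2.527×10⁷) = 5027 m/s.
= 5.027 km/s.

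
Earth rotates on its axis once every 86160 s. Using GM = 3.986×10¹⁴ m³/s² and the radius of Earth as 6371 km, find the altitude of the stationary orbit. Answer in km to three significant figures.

A synchronous orbit has period T, so by Kepler's third law a = (μT²/4π²)^(1/3).
μT²/4π² = 3.986×10¹⁴ × (8.616×10⁴)² / 39.48 = 7.495×10²² m³.
a = 4.216×10⁷ m = 42163 km.
Altitude h = a − R = 42163 − 6371 = 35792 km.

h_sync ≈ 35800 km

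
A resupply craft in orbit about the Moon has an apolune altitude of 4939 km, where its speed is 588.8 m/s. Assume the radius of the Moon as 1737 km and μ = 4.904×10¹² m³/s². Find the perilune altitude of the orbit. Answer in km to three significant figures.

perilune altitude ≈ 325 km

r_a = 1737 + 4939 = 6676.0 km = 6.676×10⁶ m.
Specific energy ε = v²/2 − μ/r = -5.612×10⁵ J/kg, so a = −μ/(2ε) = 4.369×10⁶ m.
The apsides satisfy r_p + r_a = 2a, so the perilune radius is 2a − r_a = 2.062×10⁶ m = 2062.0 km.
Perilune altitude = 2062.0 − 1737 = 324.97 km.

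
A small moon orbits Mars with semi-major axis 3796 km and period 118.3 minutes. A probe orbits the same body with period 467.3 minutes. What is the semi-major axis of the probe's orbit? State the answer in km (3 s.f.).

Kepler's third law: a³ ∝ T², so a₂ = a₁ (T₂/T₁)^(2/3).
T₂/T₁ = 3.950, (T₂/T₁)^(2/3) = 2.499.
a₂ = 3796 × 2.499 = 9486 km.

a₂ ≈ 9490 km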